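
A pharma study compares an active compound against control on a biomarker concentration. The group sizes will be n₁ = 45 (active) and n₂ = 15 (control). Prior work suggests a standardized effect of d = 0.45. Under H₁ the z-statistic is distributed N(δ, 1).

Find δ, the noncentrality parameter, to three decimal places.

The noncentrality parameter scales effect size by the design's sample-size factor: δ = d / √(1/n₁ + 1/n₂) = 0.45 / √(1/45 + 1/15) = 1.5093

δ ≈ 1.509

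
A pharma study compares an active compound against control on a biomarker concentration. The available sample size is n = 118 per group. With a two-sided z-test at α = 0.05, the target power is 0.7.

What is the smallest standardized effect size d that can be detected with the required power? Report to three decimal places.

d ≈ 0.323

Required noncentrality: δ = z_{0.025} + z_{0.30} = 1.960 + 0.524 = 2.484.
(Lower-tail contribution to power is negligible for δ > 0.)
δ = d·√(n/2) ⇒ d = δ/√(n/2) = 2.484/√(118/2) = 0.3234.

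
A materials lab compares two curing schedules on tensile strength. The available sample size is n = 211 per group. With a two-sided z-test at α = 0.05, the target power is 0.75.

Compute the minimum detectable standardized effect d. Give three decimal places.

d ≈ 0.256

Need Φ(δ − 1.960) = 0.75, so δ = 1.960 + 0.674 = 2.634.
(Lower-tail contribution to power is negligible for δ > 0.)
δ = d·√(n/2) ⇒ d = δ/√(n/2) = 2.634/√(211/2) = 0.2565.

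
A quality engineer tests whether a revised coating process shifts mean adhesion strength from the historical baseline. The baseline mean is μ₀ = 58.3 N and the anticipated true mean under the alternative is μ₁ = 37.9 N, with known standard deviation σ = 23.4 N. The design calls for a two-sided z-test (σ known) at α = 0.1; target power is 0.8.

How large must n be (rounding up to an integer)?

Standardized effect: d = |μ₁ − μ₀| / σ = |37.9 − 58.3| / 23.4 = 0.8718
Set Φ(δ − 1.645) = 0.8; then δ − 1.645 = Φ⁻¹(0.8) = 0.842, giving δ = 2.486.
(Ignoring the negligible lower-tail rejection probability gives the usual closed-form inversion.)
δ = d·√n ⇒ n = (δ/d)² = (2.486 / 0.8718)² = 8.13.
Round up to the next whole unit.

n = 9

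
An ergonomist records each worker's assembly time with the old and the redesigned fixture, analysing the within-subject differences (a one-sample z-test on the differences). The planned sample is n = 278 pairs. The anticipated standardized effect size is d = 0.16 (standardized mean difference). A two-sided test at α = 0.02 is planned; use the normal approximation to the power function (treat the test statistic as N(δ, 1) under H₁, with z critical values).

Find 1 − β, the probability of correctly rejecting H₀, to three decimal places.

Noncentrality parameter: δ = d·√n = 0.16 × √278 = 2.6677
Critical value for a two-sided test at α = 0.02: z_{α/2} = 2.326.
Power = Φ(δ − 2.326) + Φ(−δ − 2.326) = Φ(0.341) + Φ(-4.994) = 0.6336 + 0.0000 = 0.6336.

Power ≈ 0.634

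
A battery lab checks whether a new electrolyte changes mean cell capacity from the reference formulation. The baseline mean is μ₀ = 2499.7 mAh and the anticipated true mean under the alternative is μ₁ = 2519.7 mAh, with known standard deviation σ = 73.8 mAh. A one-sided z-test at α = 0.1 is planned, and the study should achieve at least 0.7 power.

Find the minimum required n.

n = 45

Standardized effect: d = |μ₁ − μ₀| / σ = |2519.7 − 2499.7| / 73.8 = 0.2710
Set Φ(δ − 1.282) = 0.7; then δ − 1.282 = Φ⁻¹(0.7) = 0.524, giving δ = 1.806.
δ = d·√n ⇒ n = (δ/d)² = (1.806 / 0.2710)² = 44.41.
Rounding up, n = 45.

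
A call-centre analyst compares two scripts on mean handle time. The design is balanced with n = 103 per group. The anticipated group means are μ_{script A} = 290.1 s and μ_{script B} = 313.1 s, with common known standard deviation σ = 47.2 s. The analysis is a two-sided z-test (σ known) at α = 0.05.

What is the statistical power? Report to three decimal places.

Standardized effect: d = |μ_{script A} − μ_{script B}| / σ = |290.1 − 313.1| / 47.2 = 0.4873
Noncentrality parameter: δ = d·√(n/2) = 0.4873 × √(103/2) = 3.4970
Two-sided α = 0.05 → critical value z_{0.025} = 1.960.
Power = Φ(δ − 1.960) + Φ(−δ − 1.960) = Φ(1.537) + Φ(-5.457) = 0.9379 + 0.0000 = 0.9379.

Power ≈ 0.938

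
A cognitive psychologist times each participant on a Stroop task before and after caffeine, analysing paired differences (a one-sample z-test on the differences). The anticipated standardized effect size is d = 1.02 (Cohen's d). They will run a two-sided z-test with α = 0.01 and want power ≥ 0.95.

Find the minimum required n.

For power 0.95 need Φ(δ − z_{0.005}) = 0.95, so δ = z_{0.005} + z_{0.05} = 2.576 + 1.645 = 4.221.
(The Φ(−δ − z_{α/2}) term is vanishingly small for δ > 0 and is dropped in the standard sample-size formula.)
δ = d·√n ⇒ n = (δ/d)² = (4.221 / 1.02)² = 17.12.
Rounding up, n = 18.

n = 18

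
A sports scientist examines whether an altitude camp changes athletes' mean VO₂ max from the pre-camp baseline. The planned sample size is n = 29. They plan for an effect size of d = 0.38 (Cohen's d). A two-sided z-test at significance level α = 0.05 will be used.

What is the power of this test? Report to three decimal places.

Noncentrality parameter: δ = d·√n = 0.38 × √29 = 2.0464
Two-sided α = 0.05 → critical value z_{0.025} = 1.960.
Power = Φ(δ − 1.960) + Φ(−δ − 1.960) = Φ(0.086) + Φ(-4.006) = 0.5344 + 0.0000 = 0.5345.

Power ≈ 0.534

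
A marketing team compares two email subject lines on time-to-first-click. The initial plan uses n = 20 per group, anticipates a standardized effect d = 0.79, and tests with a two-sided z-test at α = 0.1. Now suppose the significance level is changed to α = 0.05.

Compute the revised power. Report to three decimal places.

δ = d·√(n/2) = 0.79 × √(20/2) = 2.4982 (unchanged). New critical value: z_{0.025} = 1.960.
Revised power = Φ(δ − 1.960) + Φ(−δ − 1.960) = Φ(0.538) + Φ(-4.458) = 0.7048 + 0.0000 = 0.7048.

Power ≈ 0.705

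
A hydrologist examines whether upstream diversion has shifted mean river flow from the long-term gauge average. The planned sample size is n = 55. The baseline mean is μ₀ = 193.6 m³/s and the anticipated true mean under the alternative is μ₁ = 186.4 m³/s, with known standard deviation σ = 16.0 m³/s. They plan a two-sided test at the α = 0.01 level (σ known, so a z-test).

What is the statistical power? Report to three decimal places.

Standardized effect: d = |μ₁ − μ₀| / σ = |186.4 − 193.6| / 16.0 = 0.4500
Noncentrality parameter: δ = d·√n = 0.4500 × √55 = 3.3373
Two-sided α = 0.01 → critical value z_{0.005} = 2.576.
Power = Φ(δ − 2.576) + Φ(−δ − 2.576) = Φ(0.761) + Φ(-5.913) = 0.7768 + 0.0000 = 0.7768.

Power ≈ 0.777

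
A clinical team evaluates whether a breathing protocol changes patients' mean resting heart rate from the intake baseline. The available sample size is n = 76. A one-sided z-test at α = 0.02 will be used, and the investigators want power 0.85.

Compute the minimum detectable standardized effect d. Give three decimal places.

d ≈ 0.354

Need Φ(δ − 2.054) = 0.85, so δ = 2.054 + 1.036 = 3.090.
δ = d·√n ⇒ d = δ/√n = 3.090/√76 = 0.3545.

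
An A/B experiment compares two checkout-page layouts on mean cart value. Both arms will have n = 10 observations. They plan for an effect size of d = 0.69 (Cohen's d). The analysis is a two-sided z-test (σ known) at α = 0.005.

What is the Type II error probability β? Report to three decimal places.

β ≈ 0.897

Noncentrality parameter: λ = d·√(n/2) = 0.69 × √(10/2) = 1.5429
Critical value for a two-sided test at α = 0.005: z_{α/2} = 2.807.
Power = Φ(λ − 2.807) + Φ(−λ − 2.807) = Φ(-1.264) + Φ(-4.350) = 0.1031 + 0.0000 = 0.1031.
Type II error: β = 1 − power = 1 − 0.1031 = 0.8969.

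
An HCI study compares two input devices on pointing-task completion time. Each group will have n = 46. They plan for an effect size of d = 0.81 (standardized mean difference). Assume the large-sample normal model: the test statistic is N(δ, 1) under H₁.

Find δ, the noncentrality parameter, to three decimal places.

δ = d·√(n/2) = 0.81 × √(46/2) = 3.8846

δ ≈ 3.885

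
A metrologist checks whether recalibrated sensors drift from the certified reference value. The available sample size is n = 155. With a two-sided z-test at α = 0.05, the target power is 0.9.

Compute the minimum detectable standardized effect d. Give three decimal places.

d ≈ 0.260

Need Φ(δ − 1.960) = 0.9, so δ = 1.960 + 1.282 = 3.242.
(Lower-tail contribution to power is negligible for δ > 0.)
δ = d·√n ⇒ d = δ/√n = 3.242/√155 = 0.2604.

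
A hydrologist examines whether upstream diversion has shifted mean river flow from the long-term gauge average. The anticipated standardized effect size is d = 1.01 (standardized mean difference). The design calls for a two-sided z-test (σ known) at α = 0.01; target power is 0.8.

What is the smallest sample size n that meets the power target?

n = 12

Set Φ(δ − 2.576) = 0.8; then δ − 2.576 = Φ⁻¹(0.8) = 0.842, giving δ = 3.417.
(The Φ(−δ − z_{α/2}) term is vanishingly small for δ > 0 and is dropped in the standard sample-size formula.)
δ = d·√n ⇒ n = (δ/d)² = (3.417 / 1.01)² = 11.45.
Rounding up, n = 12.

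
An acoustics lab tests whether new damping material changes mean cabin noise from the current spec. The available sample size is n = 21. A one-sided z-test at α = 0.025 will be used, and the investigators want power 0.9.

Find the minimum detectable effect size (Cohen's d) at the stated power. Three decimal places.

Required noncentrality: δ = z_{0.025} + z_{0.10} = 1.960 + 1.282 = 3.242.
δ = d·√n ⇒ d = δ/√n = 3.242/√21 = 0.7074.

d ≈ 0.707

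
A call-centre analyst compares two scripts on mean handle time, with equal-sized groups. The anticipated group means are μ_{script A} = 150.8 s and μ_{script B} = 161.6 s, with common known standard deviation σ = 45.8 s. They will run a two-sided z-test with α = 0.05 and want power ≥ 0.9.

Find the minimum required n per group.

Standardized effect: d = |μ_{script A} − μ_{script B}| / σ = |150.8 − 161.6| / 45.8 = 0.2358
For power 0.9 need Φ(δ − z_{0.025}) = 0.9, so δ = z_{0.025} + z_{0.10} = 1.960 + 1.282 = 3.242.
(Ignoring the negligible lower-tail rejection probability gives the usual closed-form inversion.)
δ = d·√(n/2) ⇒ n = 2(δ/d)² = 2 × (3.242 / 0.2358)² = 377.93.
Round up to the next whole unit.

n = 378 per group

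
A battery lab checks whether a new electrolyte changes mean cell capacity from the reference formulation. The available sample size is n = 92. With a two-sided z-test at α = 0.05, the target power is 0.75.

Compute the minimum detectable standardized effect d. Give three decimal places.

Need Φ(δ − 1.960) = 0.75, so δ = 1.960 + 0.674 = 2.634.
(Lower-tail contribution to power is negligible for δ > 0.)
δ = d·√n ⇒ d = δ/√n = 2.634/√92 = 0.2747.

d ≈ 0.275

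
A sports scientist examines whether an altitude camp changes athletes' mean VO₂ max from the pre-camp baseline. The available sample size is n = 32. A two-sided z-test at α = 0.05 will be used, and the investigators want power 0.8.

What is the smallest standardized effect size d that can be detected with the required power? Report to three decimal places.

Need Φ(δ − 1.960) = 0.8, so δ = 1.960 + 0.842 = 2.802.
(Lower-tail contribution to power is negligible for δ > 0.)
δ = d·√n ⇒ d = δ/√n = 2.802/√32 = 0.4953.

d ≈ 0.495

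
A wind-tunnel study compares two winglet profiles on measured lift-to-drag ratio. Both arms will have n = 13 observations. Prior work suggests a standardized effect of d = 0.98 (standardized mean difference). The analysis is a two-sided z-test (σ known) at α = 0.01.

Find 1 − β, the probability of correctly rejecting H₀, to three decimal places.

Noncentrality parameter: δ = d·√(n/2) = 0.98 × √(13/2) = 2.4985
Two-sided α = 0.01 → critical value z_{0.005} = 2.576.
Power = Φ(δ − 2.576) + Φ(−δ − 2.576) = Φ(-0.077) + Φ(-5.074) = 0.4692 + 0.0000 = 0.4692.

Power ≈ 0.469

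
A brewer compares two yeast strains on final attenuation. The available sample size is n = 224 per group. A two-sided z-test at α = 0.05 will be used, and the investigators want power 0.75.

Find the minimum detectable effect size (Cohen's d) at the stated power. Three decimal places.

d ≈ 0.249

Required noncentrality: δ = z_{0.025} + z_{0.25} = 1.960 + 0.674 = 2.634.
(Lower-tail contribution to power is negligible for δ > 0.)
δ = d·√(n/2) ⇒ d = δ/√(n/2) = 2.634/√(224/2) = 0.2489.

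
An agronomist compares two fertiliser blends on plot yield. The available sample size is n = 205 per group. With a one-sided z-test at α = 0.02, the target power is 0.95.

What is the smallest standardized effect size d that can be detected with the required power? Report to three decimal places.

d ≈ 0.365

Required noncentrality: δ = z_{0.02} + z_{0.05} = 2.054 + 1.645 = 3.699.
δ = d·√(n/2) ⇒ d = δ/√(n/2) = 3.699/√(205/2) = 0.3653.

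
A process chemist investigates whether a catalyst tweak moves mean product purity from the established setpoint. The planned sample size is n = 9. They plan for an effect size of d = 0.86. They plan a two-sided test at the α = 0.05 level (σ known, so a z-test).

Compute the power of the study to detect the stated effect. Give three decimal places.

Power ≈ 0.732

Noncentrality parameter: δ = d·√n = 0.86 × √9 = 2.5800
Two-sided α = 0.05 → critical value z_{0.025} = 1.960.
Power = Φ(δ − 1.960) + Φ(−δ − 1.960) = Φ(0.620) + Φ(-4.540) = 0.7324 + 0.0000 = 0.7324.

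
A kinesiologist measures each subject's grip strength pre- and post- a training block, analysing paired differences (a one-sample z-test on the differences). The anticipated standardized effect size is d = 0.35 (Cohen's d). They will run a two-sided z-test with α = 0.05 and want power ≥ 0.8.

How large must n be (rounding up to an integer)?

For power 0.8 need Φ(δ − z_{0.025}) = 0.8, so δ = z_{0.025} + z_{0.20} = 1.960 + 0.842 = 2.802.
(Ignoring the negligible lower-tail rejection probability gives the usual closed-form inversion.)
δ = d·√n ⇒ n = (δ/d)² = (2.802 / 0.35)² = 64.07.
Rounding up, n = 65.

n = 65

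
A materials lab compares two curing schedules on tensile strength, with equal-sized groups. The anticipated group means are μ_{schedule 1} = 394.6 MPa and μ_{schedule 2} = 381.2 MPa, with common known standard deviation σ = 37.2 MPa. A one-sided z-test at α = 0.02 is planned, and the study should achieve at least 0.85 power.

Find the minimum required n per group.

n = 148 per group

Standardized effect: d = |μ_{schedule 1} − μ_{schedule 2}| / σ = |394.6 − 381.2| / 37.2 = 0.3602
Set Φ(δ − 2.054) = 0.85; then δ − 2.054 = Φ⁻¹(0.85) = 1.036, giving δ = 3.090.
δ = d·√(n/2) ⇒ n = 2(δ/d)² = 2 × (3.090 / 0.3602)² = 147.19.
Rounding up, n = 148 per group.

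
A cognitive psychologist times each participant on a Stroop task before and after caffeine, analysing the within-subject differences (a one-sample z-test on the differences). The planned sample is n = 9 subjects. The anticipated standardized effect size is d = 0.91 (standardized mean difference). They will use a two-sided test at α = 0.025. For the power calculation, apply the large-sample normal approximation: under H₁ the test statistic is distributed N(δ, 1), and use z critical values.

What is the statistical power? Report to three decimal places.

Noncentrality parameter: δ = d·√n = 0.91 × √9 = 2.7300
Critical value for a two-sided test at α = 0.025: z_{α/2} = 2.241.
Power = Φ(δ − 2.241) + Φ(−δ − 2.241) = Φ(0.489) + Φ(-4.971) = 0.6874 + 0.0000 = 0.6874.

Power ≈ 0.687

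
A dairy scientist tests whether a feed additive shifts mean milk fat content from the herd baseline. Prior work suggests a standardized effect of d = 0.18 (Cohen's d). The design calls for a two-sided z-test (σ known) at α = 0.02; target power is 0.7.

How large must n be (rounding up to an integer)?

n = 251

Set Φ(δ − 2.326) = 0.7; then δ − 2.326 = Φ⁻¹(0.7) = 0.524, giving δ = 2.851.
(Ignoring the negligible lower-tail rejection probability gives the usual closed-form inversion.)
δ = d·√n ⇒ n = (δ/d)² = (2.851 / 0.18)² = 250.83.
Round up to the next whole unit.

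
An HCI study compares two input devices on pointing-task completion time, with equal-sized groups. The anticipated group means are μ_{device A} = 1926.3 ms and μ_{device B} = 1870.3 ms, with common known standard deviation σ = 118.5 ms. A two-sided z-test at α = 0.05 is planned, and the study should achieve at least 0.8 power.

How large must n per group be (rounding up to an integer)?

n = 71 per group

Standardized effect: d = |μ_{device A} − μ_{device B}| / σ = |1926.3 − 1870.3| / 118.5 = 0.4726
For power 0.8 need Φ(δ − z_{0.025}) = 0.8, so δ = z_{0.025} + z_{0.20} = 1.960 + 0.842 = 2.802.
(The Φ(−δ − z_{α/2}) term is vanishingly small for δ > 0 and is dropped in the standard sample-size formula.)
δ = d·√(n/2) ⇒ n = 2(δ/d)² = 2 × (2.802 / 0.4726)² = 70.29.
Round up to the next whole unit.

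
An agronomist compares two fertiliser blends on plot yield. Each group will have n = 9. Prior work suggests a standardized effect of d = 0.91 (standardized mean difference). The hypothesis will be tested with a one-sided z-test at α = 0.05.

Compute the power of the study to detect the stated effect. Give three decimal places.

Power ≈ 0.612

Noncentrality parameter: δ = d·√(n/2) = 0.91 × √(9/2) = 1.9304
One-sided α = 0.05 → critical value z_{0.05} = 1.645.
Power = Φ(δ − 1.645) = Φ(0.286) = 0.6124.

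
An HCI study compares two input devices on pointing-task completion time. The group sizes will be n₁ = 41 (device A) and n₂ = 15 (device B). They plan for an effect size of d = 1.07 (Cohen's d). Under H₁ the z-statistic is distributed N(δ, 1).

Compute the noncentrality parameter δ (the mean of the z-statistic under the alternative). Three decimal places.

δ = d / √(1/n₁ + 1/n₂) = 1.07 / √(1/41 + 1/15) = 3.5459

δ ≈ 3.546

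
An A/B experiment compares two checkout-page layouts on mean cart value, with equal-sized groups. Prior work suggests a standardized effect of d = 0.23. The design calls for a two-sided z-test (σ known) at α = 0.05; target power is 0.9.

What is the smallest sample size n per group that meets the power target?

Set Φ(δ − 1.960) = 0.9; then δ − 1.960 = Φ⁻¹(0.9) = 1.282, giving δ = 3.242.
(For δ > 0 the lower-tail rejection region contributes negligibly to power, so the one-term inversion is standard.)
δ = d·√(n/2) ⇒ n = 2(δ/d)² = 2 × (3.242 / 0.23)² = 397.26.
Rounding up, n = 398 per group.

n = 398 per group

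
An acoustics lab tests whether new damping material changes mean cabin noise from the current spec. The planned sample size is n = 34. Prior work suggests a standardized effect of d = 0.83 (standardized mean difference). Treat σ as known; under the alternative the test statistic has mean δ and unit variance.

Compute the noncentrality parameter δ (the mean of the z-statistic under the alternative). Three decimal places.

δ = d·√n = 0.83 × √34 = 4.8397

δ ≈ 4.840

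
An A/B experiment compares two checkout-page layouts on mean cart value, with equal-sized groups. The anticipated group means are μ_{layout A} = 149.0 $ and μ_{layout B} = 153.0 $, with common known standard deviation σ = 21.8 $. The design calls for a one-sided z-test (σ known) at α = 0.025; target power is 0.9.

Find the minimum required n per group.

n = 625 per group

Standardized effect: d = |μ_{layout A} − μ_{layout B}| / σ = |149.0 − 153.0| / 21.8 = 0.1835
For power 0.9 need Φ(δ − z_{0.025}) = 0.9, so δ = z_{0.025} + z_{0.10} = 1.960 + 1.282 = 3.242.
δ = d·√(n/2) ⇒ n = 2(δ/d)² = 2 × (3.242 / 0.1835)² = 624.19.
Rounding up, n = 625 per group.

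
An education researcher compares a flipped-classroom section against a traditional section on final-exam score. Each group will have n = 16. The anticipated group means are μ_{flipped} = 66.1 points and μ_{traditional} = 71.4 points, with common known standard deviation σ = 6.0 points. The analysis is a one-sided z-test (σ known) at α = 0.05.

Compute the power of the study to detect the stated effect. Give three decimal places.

Power ≈ 0.803

Standardized effect: d = |μ_{flipped} − μ_{traditional}| / σ = |66.1 − 71.4| / 6.0 = 0.8833
Noncentrality parameter: δ = d·√(n/2) = 0.8833 × √(16/2) = 2.4984
Critical value for a one-sided test at α = 0.05: z_α = 1.645.
Power = P(Z > 1.645 − δ) = Φ(0.854) = 0.8033.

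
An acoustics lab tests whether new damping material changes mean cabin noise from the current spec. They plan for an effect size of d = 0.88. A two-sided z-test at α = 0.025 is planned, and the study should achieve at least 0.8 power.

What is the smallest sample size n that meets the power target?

Set Φ(δ − 2.241) = 0.8; then δ − 2.241 = Φ⁻¹(0.8) = 0.842, giving δ = 3.083.
(Ignoring the negligible lower-tail rejection probability gives the usual closed-form inversion.)
δ = d·√n ⇒ n = (δ/d)² = (3.083 / 0.88)² = 12.27.
Round up to the next whole unit.

n = 13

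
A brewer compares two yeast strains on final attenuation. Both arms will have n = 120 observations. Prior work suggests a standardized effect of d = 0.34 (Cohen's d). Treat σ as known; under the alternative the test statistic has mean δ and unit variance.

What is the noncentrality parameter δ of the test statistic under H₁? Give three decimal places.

The noncentrality parameter scales effect size by the design's sample-size factor: δ = d·√(n/2) = 0.34 × √(120/2) = 2.6336

δ ≈ 2.634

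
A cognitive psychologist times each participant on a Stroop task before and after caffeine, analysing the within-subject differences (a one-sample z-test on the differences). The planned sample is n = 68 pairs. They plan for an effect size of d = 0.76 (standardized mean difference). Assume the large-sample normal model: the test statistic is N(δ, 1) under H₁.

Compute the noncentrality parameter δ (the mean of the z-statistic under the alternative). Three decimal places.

δ ≈ 6.267

δ = d·√n = 0.76 × √68 = 6.2671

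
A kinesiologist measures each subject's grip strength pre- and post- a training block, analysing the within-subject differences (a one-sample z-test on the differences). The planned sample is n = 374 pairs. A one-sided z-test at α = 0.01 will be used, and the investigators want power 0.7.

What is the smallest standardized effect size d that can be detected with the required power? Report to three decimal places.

Required noncentrality: δ = z_{0.01} + z_{0.30} = 2.326 + 0.524 = 2.851.
δ = d·√n ⇒ d = δ/√n = 2.851/√374 = 0.1474.

d ≈ 0.147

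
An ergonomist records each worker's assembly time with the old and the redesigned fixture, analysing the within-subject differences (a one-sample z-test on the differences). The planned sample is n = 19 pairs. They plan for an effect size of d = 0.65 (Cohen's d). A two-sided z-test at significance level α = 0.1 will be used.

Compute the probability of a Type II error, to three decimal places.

Noncentrality parameter: δ = d·√n = 0.65 × √19 = 2.8333
Critical value for a two-sided test at α = 0.1: z_{α/2} = 1.645.
Power = Φ(δ − 1.645) + Φ(−δ − 1.645) = Φ(1.188) + Φ(-4.478) = 0.8827 + 0.0000 = 0.8827.
Type II error: β = 1 − power = 1 − 0.8827 = 0.1173.

β ≈ 0.117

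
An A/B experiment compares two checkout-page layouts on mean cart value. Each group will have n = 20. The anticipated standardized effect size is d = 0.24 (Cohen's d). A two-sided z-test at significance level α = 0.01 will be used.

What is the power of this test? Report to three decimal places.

Power ≈ 0.035

Noncentrality parameter: δ = d·√(n/2) = 0.24 × √(20/2) = 0.7589
Critical value for a two-sided test at α = 0.01: z_{α/2} = 2.576.
Power = Φ(δ − 2.576) + Φ(−δ − 2.576) = Φ(-1.817) + Φ(-3.335) = 0.0346 + 0.0004 = 0.0350.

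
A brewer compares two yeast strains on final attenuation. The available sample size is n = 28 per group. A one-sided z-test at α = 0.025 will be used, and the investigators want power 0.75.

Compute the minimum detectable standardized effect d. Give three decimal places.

d ≈ 0.704

Required noncentrality: δ = z_{0.025} + z_{0.25} = 1.960 + 0.674 = 2.634.
δ = d·√(n/2) ⇒ d = δ/√(n/2) = 2.634/√(28/2) = 0.7041.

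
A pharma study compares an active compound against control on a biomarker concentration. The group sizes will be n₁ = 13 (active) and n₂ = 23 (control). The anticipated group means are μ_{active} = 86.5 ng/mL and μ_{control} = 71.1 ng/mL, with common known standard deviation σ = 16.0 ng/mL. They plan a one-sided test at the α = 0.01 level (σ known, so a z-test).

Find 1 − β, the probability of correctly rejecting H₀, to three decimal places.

Standardized effect: d = |μ_{active} − μ_{control}| / σ = |86.5 − 71.1| / 16.0 = 0.9625
Noncentrality parameter: δ = d / √(1/n₁ + 1/n₂) = 0.9625 / √(1/13 + 1/23) = 2.7739
One-sided α = 0.01 → critical value z_{0.01} = 2.326.
Power = P(Z > 2.326 − δ) = Φ(0.448) = 0.6727.

Power ≈ 0.673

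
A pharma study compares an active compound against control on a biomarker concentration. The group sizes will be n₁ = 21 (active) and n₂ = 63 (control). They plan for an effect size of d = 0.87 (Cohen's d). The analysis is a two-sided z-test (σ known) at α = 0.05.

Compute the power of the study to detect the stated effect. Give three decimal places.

Noncentrality parameter: δ = d / √(1/n₁ + 1/n₂) = 0.87 / √(1/21 + 1/63) = 3.4527
Two-sided α = 0.05 → critical value z_{0.025} = 1.960.
Power = Φ(δ − 1.960) + Φ(−δ − 1.960) = Φ(1.493) + Φ(-5.413) = 0.9322 + 0.0000 = 0.9322.

Power ≈ 0.932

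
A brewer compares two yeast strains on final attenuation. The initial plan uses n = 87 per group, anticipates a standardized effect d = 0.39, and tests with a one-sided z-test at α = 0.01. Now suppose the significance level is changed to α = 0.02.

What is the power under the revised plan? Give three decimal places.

δ = d·√(n/2) = 0.39 × √(87/2) = 2.5722 (unchanged). New critical value: z_{0.02} = 2.054.
Revised power = Φ(δ − 2.054) = Φ(0.518) = 0.6979.

Power ≈ 0.698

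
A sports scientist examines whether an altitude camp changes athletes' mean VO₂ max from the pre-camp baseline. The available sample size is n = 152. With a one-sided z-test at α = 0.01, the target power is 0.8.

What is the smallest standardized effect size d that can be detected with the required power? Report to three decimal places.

d ≈ 0.257

Required noncentrality: δ = z_{0.01} + z_{0.20} = 2.326 + 0.842 = 3.168.
δ = d·√n ⇒ d = δ/√n = 3.168/√152 = 0.2570.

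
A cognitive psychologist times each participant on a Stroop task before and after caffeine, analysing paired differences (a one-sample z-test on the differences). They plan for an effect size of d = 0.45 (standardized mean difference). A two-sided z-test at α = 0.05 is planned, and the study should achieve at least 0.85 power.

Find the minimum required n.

n = 45

For power 0.85 need Φ(δ − z_{0.025}) = 0.85, so δ = z_{0.025} + z_{0.15} = 1.960 + 1.036 = 2.996.
(Ignoring the negligible lower-tail rejection probability gives the usual closed-form inversion.)
δ = d·√n ⇒ n = (δ/d)² = (2.996 / 0.45)² = 44.34.
Rounding up, n = 45.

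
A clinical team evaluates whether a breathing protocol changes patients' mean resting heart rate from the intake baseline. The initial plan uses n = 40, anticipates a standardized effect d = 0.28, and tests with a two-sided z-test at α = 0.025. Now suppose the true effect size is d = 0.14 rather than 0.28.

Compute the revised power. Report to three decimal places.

Power ≈ 0.088

With d = 0.14: δ = d·√n = 0.14 × √40 = 0.8854. Critical value z_{0.0125} = 2.241.
Revised power = Φ(δ − 2.241) + Φ(−δ − 2.241) = Φ(-1.356) + Φ(-3.127) = 0.0876 + 0.0009 = 0.0884.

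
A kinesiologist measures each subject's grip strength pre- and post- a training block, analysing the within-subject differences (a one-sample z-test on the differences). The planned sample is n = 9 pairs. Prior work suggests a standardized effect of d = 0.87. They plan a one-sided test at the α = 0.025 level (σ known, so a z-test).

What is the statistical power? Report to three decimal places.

Power ≈ 0.742

Noncentrality parameter: λ = d·√n = 0.87 × √9 = 2.6100
Critical value for a one-sided test at α = 0.025: z_α = 1.960.
Power = P(Z > 1.960 − λ) = Φ(0.650) = 0.7422.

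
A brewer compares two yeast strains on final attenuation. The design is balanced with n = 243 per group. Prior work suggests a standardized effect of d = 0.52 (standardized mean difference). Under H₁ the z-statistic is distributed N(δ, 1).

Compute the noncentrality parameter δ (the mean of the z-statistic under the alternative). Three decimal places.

δ = d·√(n/2) = 0.52 × √(243/2) = 5.7318

δ ≈ 5.732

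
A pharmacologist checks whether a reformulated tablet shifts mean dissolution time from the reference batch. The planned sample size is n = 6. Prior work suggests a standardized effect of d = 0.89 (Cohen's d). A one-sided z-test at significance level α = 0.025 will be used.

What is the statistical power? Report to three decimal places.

Power ≈ 0.587

Noncentrality parameter: δ = d·√n = 0.89 × √6 = 2.1800
One-sided α = 0.025 → critical value z_{0.025} = 1.960.
Power = Φ(δ − 1.960) = Φ(0.220) = 0.5871.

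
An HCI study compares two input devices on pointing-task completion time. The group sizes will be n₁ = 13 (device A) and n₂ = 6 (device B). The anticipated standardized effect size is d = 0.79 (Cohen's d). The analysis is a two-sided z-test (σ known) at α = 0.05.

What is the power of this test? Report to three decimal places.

Noncentrality parameter: δ = d / √(1/n₁ + 1/n₂) = 0.79 / √(1/13 + 1/6) = 1.6007
Critical value for a two-sided test at α = 0.05: z_{α/2} = 1.960.
Power = Φ(δ − 1.960) + Φ(−δ − 1.960) = Φ(-0.359) + Φ(-3.561) = 0.3597 + 0.0002 = 0.3599.

Power ≈ 0.360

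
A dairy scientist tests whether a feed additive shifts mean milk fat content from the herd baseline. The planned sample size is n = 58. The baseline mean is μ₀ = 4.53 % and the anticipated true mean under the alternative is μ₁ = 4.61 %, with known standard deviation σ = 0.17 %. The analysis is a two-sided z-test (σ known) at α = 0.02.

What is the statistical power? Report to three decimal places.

Power ≈ 0.896

Standardized effect: d = |μ₁ − μ₀| / σ = |4.61 − 4.53| / 0.17 = 0.4706
Noncentrality parameter: δ = d·√n = 0.4706 × √58 = 3.5839
Two-sided α = 0.02 → critical value z_{0.01} = 2.326.
Power = Φ(δ − 2.326) + Φ(−δ − 2.326) = Φ(1.258) + Φ(-5.910) = 0.8957 + 0.0000 = 0.8957.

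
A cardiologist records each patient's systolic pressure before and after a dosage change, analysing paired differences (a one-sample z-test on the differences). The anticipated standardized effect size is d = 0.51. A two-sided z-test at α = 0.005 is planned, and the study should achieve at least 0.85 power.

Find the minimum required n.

For power 0.85 need Φ(δ − z_{0.0025}) = 0.85, so δ = z_{0.0025} + z_{0.15} = 2.807 + 1.036 = 3.843.
(Ignoring the negligible lower-tail rejection probability gives the usual closed-form inversion.)
δ = d·√n ⇒ n = (δ/d)² = (3.843 / 0.51)² = 56.79.
Rounding up, n = 57.

n = 57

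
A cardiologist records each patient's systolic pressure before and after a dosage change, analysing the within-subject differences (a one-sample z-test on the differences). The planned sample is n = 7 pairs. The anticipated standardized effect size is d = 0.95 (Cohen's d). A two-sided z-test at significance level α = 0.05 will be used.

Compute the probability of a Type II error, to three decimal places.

Noncentrality parameter: δ = d·√n = 0.95 × √7 = 2.5135
Critical value for a two-sided test at α = 0.05: z_{α/2} = 1.960.
Power = Φ(δ − 1.960) + Φ(−δ − 1.960) = Φ(0.553) + Φ(-4.473) = 0.7100 + 0.0000 = 0.7100.
Type II error: β = 1 − power = 1 − 0.7100 = 0.2900.

β ≈ 0.290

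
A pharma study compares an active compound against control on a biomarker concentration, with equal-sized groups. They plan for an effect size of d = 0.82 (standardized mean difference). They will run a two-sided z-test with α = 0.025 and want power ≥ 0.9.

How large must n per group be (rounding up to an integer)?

n = 37 per group

For power 0.9 need Φ(δ − z_{0.0125}) = 0.9, so δ = z_{0.0125} + z_{0.10} = 2.241 + 1.282 = 3.523.
(For δ > 0 the lower-tail rejection region contributes negligibly to power, so the one-term inversion is standard.)
δ = d·√(n/2) ⇒ n = 2(δ/d)² = 2 × (3.523 / 0.82)² = 36.92.
Rounding up, n = 37 per group.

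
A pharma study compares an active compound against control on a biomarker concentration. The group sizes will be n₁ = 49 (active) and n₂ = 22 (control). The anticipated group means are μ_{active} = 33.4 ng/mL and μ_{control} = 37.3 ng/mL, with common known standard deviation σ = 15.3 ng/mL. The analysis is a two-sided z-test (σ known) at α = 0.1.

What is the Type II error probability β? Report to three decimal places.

Standardized effect: d = |μ_{active} − μ_{control}| / σ = |33.4 − 37.3| / 15.3 = 0.2549
Noncentrality parameter: δ = d / √(1/n₁ + 1/n₂) = 0.2549 / √(1/49 + 1/22) = 0.9932
Critical value for a two-sided test at α = 0.1: z_{α/2} = 1.645.
Power = Φ(δ − 1.645) + Φ(−δ − 1.645) = Φ(-0.652) + Φ(-2.638) = 0.2573 + 0.0042 = 0.2615.
Type II error: β = 1 − power = 1 − 0.2615 = 0.7385.

β ≈ 0.739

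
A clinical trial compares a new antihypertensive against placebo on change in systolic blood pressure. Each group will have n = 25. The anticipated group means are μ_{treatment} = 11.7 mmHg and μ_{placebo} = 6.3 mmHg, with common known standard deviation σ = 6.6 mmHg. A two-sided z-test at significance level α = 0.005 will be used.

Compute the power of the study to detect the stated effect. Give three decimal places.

Power ≈ 0.534

Standardized effect: d = |μ_{treatment} − μ_{placebo}| / σ = |11.7 − 6.3| / 6.6 = 0.8182
Noncentrality parameter: δ = d·√(n/2) = 0.8182 × √(25/2) = 2.8927
Two-sided α = 0.005 → critical value z_{0.0025} = 2.807.
Power = Φ(δ − 2.807) + Φ(−δ − 2.807) = Φ(0.086) + Φ(-5.700) = 0.5341 + 0.0000 = 0.5341.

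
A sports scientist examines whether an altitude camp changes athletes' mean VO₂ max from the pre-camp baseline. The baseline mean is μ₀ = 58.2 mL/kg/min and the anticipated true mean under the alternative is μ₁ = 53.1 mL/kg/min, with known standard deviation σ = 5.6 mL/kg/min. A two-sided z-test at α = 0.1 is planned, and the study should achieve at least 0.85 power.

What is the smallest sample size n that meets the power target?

Standardized effect: d = |μ₁ − μ₀| / σ = |53.1 − 58.2| / 5.6 = 0.9107
Set Φ(δ − 1.645) = 0.85; then δ − 1.645 = Φ⁻¹(0.85) = 1.036, giving δ = 2.681.
(For δ > 0 the lower-tail rejection region contributes negligibly to power, so the one-term inversion is standard.)
δ = d·√n ⇒ n = (δ/d)² = (2.681 / 0.9107)² = 8.67.
Rounding up, n = 9.

n = 9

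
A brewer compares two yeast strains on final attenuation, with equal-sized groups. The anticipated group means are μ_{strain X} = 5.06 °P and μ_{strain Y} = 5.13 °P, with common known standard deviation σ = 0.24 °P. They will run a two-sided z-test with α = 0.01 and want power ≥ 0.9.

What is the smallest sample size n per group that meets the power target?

n = 350 per group

Standardized effect: d = |μ_{strain X} − μ_{strain Y}| / σ = |5.06 − 5.13| / 0.24 = 0.2917
For power 0.9 need Φ(δ − z_{0.005}) = 0.9, so δ = z_{0.005} + z_{0.10} = 2.576 + 1.282 = 3.857.
(Ignoring the negligible lower-tail rejection probability gives the usual closed-form inversion.)
δ = d·√(n/2) ⇒ n = 2(δ/d)² = 2 × (3.857 / 0.2917)² = 349.82.
Round up to the next whole unit.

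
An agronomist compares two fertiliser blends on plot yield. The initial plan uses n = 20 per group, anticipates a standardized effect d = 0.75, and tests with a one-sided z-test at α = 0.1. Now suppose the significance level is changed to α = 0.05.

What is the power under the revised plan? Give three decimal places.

Power ≈ 0.766

δ = d·√(n/2) = 0.75 × √(20/2) = 2.3717 (unchanged). New critical value: z_{0.05} = 1.645.
Revised power = P(Z > 1.645 − δ) = Φ(0.727) = 0.7663.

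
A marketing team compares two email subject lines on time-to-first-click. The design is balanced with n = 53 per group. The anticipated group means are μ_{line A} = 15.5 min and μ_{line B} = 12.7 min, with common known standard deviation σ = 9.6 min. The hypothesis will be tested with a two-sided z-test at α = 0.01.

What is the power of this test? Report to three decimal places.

Power ≈ 0.141

Standardized effect: d = |μ_{line A} − μ_{line B}| / σ = |15.5 − 12.7| / 9.6 = 0.2917
Noncentrality parameter: λ = d·√(n/2) = 0.2917 × √(53/2) = 1.5014
Critical value for a two-sided test at α = 0.01: z_{α/2} = 2.576.
Power = Φ(λ − 2.576) + Φ(−λ − 2.576) = Φ(-1.074) + Φ(-4.077) = 0.1413 + 0.0000 = 0.1413.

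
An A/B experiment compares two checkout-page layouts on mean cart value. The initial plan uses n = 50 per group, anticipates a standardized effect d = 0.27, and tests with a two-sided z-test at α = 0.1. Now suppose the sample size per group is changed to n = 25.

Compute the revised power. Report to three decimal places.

Power ≈ 0.250

With n = 25 per group: δ = d·√(n/2) = 0.27 × √(25/2) = 0.9546. Critical value z_{0.05} = 1.645.
Revised power = Φ(δ − 1.645) + Φ(−δ − 1.645) = Φ(-0.690) + Φ(-2.599) = 0.2450 + 0.0047 = 0.2497.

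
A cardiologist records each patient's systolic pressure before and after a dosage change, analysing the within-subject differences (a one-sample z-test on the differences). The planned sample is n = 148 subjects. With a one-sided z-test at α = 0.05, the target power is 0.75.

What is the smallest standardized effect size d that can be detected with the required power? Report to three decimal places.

d ≈ 0.191

Required noncentrality: δ = z_{0.05} + z_{0.25} = 1.645 + 0.674 = 2.319.
δ = d·√n ⇒ d = δ/√n = 2.319/√148 = 0.1906.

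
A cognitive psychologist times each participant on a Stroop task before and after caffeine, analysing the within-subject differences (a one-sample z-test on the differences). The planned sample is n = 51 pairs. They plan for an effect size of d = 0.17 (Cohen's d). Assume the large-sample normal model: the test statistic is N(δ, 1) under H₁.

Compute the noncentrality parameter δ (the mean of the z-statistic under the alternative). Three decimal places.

δ ≈ 1.214

δ = d·√n = 0.17 × √51 = 1.2140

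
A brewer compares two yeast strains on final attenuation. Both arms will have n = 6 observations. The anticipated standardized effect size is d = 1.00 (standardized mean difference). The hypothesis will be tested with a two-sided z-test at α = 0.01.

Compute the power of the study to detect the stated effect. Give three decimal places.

Noncentrality parameter: δ = d·√(n/2) = 1.00 × √(6/2) = 1.7321
Two-sided α = 0.01 → critical value z_{0.005} = 2.576.
Power = Φ(δ − 2.576) + Φ(−δ − 2.576) = Φ(-0.844) + Φ(-4.308) = 0.1994 + 0.0000 = 0.1994.

Power ≈ 0.199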